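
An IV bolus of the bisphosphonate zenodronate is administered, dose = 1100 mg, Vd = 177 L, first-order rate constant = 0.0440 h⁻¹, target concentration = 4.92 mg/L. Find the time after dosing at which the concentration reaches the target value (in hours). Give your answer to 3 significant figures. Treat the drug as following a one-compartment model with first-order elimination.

C₀ = Dose / Vd = 1100 / 177 = 6.215 mg/L
t = ln(C₀ / C) / k = ln(6.215 / 4.92) / 0.04400
  = ln(1.263) / 0.04400 = 0.2335 / 0.04400 = 5.307 h

5.31 h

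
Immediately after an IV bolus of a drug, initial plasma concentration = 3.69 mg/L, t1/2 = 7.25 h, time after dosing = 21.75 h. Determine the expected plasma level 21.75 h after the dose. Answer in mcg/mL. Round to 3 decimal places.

k = ln2 / t½ = 0.693147 / 7.25 = 0.09561 h⁻¹
t / t½ = 21.75 / 7.25 = 3 half-lives
C = C₀ × (1/2)^3 = 3.690 × 0.1250 = 0.4613 mg/L
(0.4613 mg/L = 0.4613 mcg/mL)

0.461 mcg/mL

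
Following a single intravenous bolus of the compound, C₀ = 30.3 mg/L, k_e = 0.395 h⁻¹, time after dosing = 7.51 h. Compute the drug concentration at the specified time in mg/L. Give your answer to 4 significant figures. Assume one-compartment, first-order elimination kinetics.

1.560 mg/L

C = C₀ · e^(−k·t) = 30.30 × e^(−0.3950 × 7.51)
  = 30.30 × 0.05149 = 1.560 mg/L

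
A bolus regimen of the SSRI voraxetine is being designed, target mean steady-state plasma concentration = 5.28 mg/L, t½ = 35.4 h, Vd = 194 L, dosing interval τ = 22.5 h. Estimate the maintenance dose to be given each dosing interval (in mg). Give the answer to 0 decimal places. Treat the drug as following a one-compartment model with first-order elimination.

451 mg

k = ln2 / t½ = 0.693147 / 35.4 = 0.01958 h⁻¹
CL = k × Vd = 0.01958 × 194 = 3.799 L/h
At steady state, Dose/τ = Css × CL.
Dose = Css × CL × τ = 5.28 × 3.799 × 22.5 = 451.3 mg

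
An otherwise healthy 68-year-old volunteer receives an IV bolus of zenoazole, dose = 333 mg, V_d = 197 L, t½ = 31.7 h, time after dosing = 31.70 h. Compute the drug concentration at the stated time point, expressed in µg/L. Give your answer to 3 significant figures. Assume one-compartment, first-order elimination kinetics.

C₀ = Dose / Vd = 333.0 / 197 = 1.690 mg/L
k = ln2 / t½ = 0.693147 / 31.7 = 0.02187 h⁻¹
t / t½ = 31.70 / 31.7 = 1 half-lives
C = C₀ × (1/2)^1 = 1.690 × 0.5000 = 0.8450 mg/L
Convert: 0.8450 mg/L × 1000 = 845.0 µg/L

845 µg/L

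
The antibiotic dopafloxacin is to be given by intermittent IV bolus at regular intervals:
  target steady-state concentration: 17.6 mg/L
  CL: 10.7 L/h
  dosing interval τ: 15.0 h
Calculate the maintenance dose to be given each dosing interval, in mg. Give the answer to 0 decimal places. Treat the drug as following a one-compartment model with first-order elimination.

At steady state, Dose/τ = Css × CL.
Dose = Css × CL × τ = 17.6 × 10.70 × 15.0 = 2825 mg

2825 mg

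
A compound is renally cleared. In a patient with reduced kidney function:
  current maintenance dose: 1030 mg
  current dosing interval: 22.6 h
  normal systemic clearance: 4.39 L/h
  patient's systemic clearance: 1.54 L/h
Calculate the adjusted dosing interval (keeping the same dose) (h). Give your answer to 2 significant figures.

To keep the same average steady-state level, dosing rate must scale with clearance.
CL ratio = 1.54 / 4.39 = 0.3508
New interval (same dose) = 22.6 / 0.3508 = 64.42 h

64 h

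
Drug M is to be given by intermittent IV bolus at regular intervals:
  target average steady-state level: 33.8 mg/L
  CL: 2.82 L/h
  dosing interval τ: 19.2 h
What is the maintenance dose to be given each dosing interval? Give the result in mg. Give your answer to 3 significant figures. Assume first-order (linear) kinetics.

At steady state, Dose/τ = Css × CL.
Dose = Css × CL × τ = 33.8 × 2.820 × 19.2 = 1830 mg

1830 mg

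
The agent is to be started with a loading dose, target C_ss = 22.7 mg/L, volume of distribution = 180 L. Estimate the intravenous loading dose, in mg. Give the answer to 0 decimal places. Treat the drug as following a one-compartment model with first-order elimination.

4086 mg

LD = Css × Vd = 22.7 × 180 = 4086 mg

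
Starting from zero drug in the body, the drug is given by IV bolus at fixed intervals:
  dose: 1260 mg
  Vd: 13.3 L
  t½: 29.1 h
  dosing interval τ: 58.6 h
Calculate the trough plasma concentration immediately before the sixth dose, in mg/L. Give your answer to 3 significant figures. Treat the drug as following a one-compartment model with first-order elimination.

C₀ per dose = Dose / Vd = 1260 / 13.3 = 94.74 mg/L
k = ln2 / t½ = 0.693147 / 29.1 = 0.02382 h⁻¹
Fraction remaining after one interval: r = e^(−kτ) = e^(−0.02382 × 58.6) = 0.2476
Before dose 6, 5 doses have been given (aged 1τ, 2τ, 3τ, 4τ, 5τ).
C_trough = C₀ × (r + r² + … + r^5) = C₀ × r(1−r^5)/(1−r)
        = 94.74 × 0.2476 × (1 − 0.0009306) / (1 − 0.2476) = 31.15 mg/L

31.2 mg/L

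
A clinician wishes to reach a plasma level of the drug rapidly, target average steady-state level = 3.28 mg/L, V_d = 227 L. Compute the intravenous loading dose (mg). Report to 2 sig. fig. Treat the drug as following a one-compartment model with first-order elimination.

740 mg

LD = Css × Vd = 3.28 × 227 = 744.6 mg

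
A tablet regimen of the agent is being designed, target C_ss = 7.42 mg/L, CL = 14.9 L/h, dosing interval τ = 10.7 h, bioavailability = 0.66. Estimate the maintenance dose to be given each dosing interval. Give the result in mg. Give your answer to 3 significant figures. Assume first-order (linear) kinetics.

1790 mg

At steady state, F × (Dose/τ) = Css × CL.
Dose = Css × CL × τ / F = 7.42 × 14.90 × 10.7 / 0.66 = 1792 mg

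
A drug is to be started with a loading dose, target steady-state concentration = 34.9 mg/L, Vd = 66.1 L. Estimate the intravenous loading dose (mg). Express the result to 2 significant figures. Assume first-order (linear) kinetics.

LD = Css × Vd = 34.9 × 66.1 = 2307 mg

2300 mg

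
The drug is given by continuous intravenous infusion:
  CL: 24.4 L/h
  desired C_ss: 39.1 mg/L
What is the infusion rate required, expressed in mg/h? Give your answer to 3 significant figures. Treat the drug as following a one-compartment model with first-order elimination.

954 mg/h

At steady state, infusion rate R₀ = Css × CL = 39.1 × 24.40 = 954.0 mg/h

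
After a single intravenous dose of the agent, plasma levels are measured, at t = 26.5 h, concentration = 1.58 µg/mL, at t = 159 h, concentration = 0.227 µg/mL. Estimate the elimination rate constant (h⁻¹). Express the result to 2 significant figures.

0.015 h⁻¹

k = ln(C₁/C₂) / (t₂ − t₁) = ln(1.58/0.227) / (159 − 26.5)
  = 1.940 / 132.5 = 0.01464 h⁻¹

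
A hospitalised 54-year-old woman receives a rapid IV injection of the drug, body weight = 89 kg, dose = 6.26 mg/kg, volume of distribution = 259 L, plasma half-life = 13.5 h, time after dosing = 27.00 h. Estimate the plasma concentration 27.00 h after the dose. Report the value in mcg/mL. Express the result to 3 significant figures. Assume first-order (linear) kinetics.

Total dose = 6.26 × 89 = 557.1 mg
C₀ = Dose / Vd = 557.1 / 259 = 2.151 mg/L
k = ln2 / t½ = 0.693147 / 13.5 = 0.05134 h⁻¹
t / t½ = 27.00 / 13.5 = 2 half-lives
C = C₀ × (1/2)^2 = 2.151 × 0.2500 = 0.5378 mg/L
(0.5378 mg/L = 0.5378 mcg/mL)

0.538 mcg/mL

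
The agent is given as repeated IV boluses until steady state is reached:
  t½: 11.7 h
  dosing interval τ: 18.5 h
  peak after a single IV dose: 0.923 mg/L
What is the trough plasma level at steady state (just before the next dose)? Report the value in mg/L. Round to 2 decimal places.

0.46 mg/L

k = ln2 / t½ = 0.693147 / 11.7 = 0.05924 h⁻¹
e^(−kτ) = e^(−0.05924 × 18.5) = 0.3342
Accumulation ratio R = 1 / (1 − e^(−kτ)) = 1 / (1 − 0.3342) = 1.502
Steady-state trough = C₀ × R × e^(−kτ) = 0.923 × 1.502 × 0.3342 = 0.4633 mg/L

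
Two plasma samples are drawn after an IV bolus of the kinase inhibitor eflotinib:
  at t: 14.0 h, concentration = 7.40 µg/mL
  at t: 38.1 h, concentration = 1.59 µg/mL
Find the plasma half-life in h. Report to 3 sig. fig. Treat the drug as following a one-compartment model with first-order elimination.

k = ln(C₁/C₂) / (t₂ − t₁) = ln(7.40/1.59) / (38.1 − 14.0)
  = 1.538 / 24.10 = 0.06382 h⁻¹
t½ = ln2 / k = 0.693147 / 0.06382 = 10.86 h

10.9 h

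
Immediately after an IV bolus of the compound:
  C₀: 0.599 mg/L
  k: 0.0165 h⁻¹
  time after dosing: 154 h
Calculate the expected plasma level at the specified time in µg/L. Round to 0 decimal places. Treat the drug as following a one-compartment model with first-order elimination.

47 µg/L

C = C₀ · e^(−k·t) = 0.5990 × e^(−0.01650 × 154)
  = 0.5990 × 0.07879 = 0.04720 mg/L
Convert: 0.04720 mg/L × 1000 = 47.20 µg/L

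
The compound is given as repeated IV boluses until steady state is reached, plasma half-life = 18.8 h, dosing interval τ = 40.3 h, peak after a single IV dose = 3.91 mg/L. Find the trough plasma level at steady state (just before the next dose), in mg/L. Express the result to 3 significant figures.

k = ln2 / t½ = 0.693147 / 18.8 = 0.03687 h⁻¹
e^(−kτ) = e^(−0.03687 × 40.3) = 0.2263
Accumulation ratio R = 1 / (1 − e^(−kτ)) = 1 / (1 − 0.2263) = 1.292
Steady-state trough = C₀ × R × e^(−kτ) = 3.91 × 1.292 × 0.2263 = 1.143 mg/L

1.14 mg/L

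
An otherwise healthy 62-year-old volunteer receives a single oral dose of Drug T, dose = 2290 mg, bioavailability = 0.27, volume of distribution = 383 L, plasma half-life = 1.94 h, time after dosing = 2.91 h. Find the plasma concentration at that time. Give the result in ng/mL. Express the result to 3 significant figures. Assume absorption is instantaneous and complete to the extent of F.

571 ng/mL

Amount reaching circulation = F × Dose = 0.27 × 2290 = 618.3 mg
C₀ = F·Dose / Vd = 618.3 / 383 = 1.614 mg/L
k = ln2 / t½ = 0.693147 / 1.94 = 0.3573 h⁻¹
C = C₀ · e^(−k·t) = 1.614 × e^(−0.3573 × 2.91)
  = 1.614 × 0.3535 = 0.5705 mg/L
Convert: 0.5705 mg/L × 1000 = 570.5 ng/mL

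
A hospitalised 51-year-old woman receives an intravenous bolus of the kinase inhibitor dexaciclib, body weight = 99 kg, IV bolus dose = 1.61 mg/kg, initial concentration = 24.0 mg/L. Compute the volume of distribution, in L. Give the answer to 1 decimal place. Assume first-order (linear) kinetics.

Dose = 1.61 × 99 = 159.4 mg
Vd = Dose / C₀ = 159.4 / 24.0 = 6.642 L

6.6 L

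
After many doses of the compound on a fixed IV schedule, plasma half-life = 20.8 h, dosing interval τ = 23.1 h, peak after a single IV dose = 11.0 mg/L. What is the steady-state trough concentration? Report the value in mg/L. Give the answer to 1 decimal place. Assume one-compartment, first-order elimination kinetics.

k = ln2 / t½ = 0.693147 / 20.8 = 0.03332 h⁻¹
e^(−kτ) = e^(−0.03332 × 23.1) = 0.4632
Accumulation ratio R = 1 / (1 − e^(−kτ)) = 1 / (1 − 0.4632) = 1.863
Steady-state trough = C₀ × R × e^(−kτ) = 11.0 × 1.863 × 0.4632 = 9.492 mg/L

9.5 mg/L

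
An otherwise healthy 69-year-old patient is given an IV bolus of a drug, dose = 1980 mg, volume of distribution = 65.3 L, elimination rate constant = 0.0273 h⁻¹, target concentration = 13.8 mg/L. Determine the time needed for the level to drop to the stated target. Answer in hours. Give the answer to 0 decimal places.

C₀ = Dose / Vd = 1980 / 65.3 = 30.32 mg/L
t = ln(C₀ / C) / k = ln(30.32 / 13.8) / 0.02730
  = ln(2.197) / 0.02730 = 0.7871 / 0.02730 = 28.83 h

29 h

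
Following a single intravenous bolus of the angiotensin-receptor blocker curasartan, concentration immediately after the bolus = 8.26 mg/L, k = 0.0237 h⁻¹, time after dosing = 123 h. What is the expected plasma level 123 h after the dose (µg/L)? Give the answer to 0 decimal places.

C = C₀ · e^(−k·t) = 8.260 × e^(−0.02370 × 123)
  = 8.260 × 0.05420 = 0.4477 mg/L
Convert: 0.4477 mg/L × 1000 = 447.7 µg/L

448 µg/L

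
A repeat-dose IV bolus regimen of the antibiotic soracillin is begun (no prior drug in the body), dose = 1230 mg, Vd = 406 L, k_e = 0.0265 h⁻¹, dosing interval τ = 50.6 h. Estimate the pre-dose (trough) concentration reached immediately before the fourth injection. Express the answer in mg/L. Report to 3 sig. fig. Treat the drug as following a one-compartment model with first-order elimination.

C₀ per dose = Dose / Vd = 1230 / 406 = 3.030 mg/L
Fraction remaining after one interval: r = e^(−kτ) = e^(−0.02650 × 50.6) = 0.2616
Before dose 4, 3 doses have been given (aged 1τ, 2τ, 3τ).
C_trough = C₀ × (r + r² + … + r^3) = C₀ × r(1−r^3)/(1−r)
        = 3.030 × 0.2616 × (1 − 0.01790) / (1 − 0.2616) = 1.054 mg/L

1.05 mg/L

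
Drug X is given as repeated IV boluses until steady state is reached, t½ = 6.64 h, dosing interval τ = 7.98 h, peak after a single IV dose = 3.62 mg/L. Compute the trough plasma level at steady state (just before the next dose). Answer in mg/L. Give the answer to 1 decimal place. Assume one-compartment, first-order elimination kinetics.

k = ln2 / t½ = 0.693147 / 6.64 = 0.1044 h⁻¹
e^(−kτ) = e^(−0.1044 × 7.98) = 0.4347
Accumulation ratio R = 1 / (1 − e^(−kτ)) = 1 / (1 − 0.4347) = 1.769
Steady-state trough = C₀ × R × e^(−kτ) = 3.62 × 1.769 × 0.4347 = 2.784 mg/L

2.8 mg/L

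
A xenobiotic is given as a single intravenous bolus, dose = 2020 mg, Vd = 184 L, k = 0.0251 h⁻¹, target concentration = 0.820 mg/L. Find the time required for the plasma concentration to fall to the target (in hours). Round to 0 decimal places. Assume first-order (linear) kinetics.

C₀ = Dose / Vd = 2020 / 184 = 10.98 mg/L
t = ln(C₀ / C) / k = ln(10.98 / 0.820) / 0.02510
  = ln(13.39) / 0.02510 = 2.595 / 0.02510 = 103.4 h

103 h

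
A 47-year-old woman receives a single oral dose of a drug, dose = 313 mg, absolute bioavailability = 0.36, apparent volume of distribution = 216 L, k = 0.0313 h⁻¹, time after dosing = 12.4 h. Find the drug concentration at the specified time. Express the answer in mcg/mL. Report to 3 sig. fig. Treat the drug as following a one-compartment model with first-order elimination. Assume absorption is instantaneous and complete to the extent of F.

Amount reaching circulation = F × Dose = 0.36 × 313.0 = 112.7 mg
C₀ = F·Dose / Vd = 112.7 / 216 = 0.5218 mg/L
C = C₀ · e^(−k·t) = 0.5218 × e^(−0.03130 × 12.4)
  = 0.5218 × 0.6783 = 0.3539 mg/L
(0.3539 mg/L = 0.3539 mcg/mL)

0.354 mcg/mL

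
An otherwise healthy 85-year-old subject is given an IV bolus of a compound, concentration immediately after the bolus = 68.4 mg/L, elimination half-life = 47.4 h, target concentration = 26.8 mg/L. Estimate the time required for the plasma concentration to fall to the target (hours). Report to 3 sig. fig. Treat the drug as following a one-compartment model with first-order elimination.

64.1 h

k = ln2 / t½ = 0.693147 / 47.4 = 0.01462 h⁻¹
t = ln(C₀ / C) / k = ln(68.40 / 26.8) / 0.01462
  = ln(2.552) / 0.01462 = 0.9369 / 0.01462 = 64.08 h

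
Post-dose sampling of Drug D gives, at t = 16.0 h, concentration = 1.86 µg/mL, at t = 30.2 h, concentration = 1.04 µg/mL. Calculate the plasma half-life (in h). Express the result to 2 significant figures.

k = ln(C₁/C₂) / (t₂ − t₁) = ln(1.86/1.04) / (30.2 − 16.0)
  = 0.5814 / 14.20 = 0.04094 h⁻¹
t½ = ln2 / k = 0.693147 / 0.04094 = 16.93 h

17 h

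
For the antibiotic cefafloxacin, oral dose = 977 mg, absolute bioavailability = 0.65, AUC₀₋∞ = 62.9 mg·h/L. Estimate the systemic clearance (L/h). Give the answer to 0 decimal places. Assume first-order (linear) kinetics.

10 L/h

CL = F·Dose / AUC = 0.65 × 977 / 62.9 = 10.10 L/h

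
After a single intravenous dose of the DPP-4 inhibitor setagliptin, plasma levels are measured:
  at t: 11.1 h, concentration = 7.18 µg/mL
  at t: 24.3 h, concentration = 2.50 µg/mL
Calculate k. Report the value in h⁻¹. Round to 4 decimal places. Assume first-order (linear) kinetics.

0.0799 h⁻¹

k = ln(C₁/C₂) / (t₂ − t₁) = ln(7.18/2.50) / (24.3 − 11.1)
  = 1.055 / 13.20 = 0.07992 h⁻¹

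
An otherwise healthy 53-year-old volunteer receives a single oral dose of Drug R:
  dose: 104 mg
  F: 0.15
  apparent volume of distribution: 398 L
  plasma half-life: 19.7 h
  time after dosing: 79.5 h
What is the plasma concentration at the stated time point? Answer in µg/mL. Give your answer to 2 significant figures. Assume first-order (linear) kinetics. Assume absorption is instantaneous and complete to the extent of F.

0.0024 µg/mL

Amount reaching circulation = F × Dose = 0.15 × 104.0 = 15.60 mg
C₀ = F·Dose / Vd = 15.60 / 398 = 0.03920 mg/L
k = ln2 / t½ = 0.693147 / 19.7 = 0.03519 h⁻¹
C = C₀ · e^(−k·t) = 0.03920 × e^(−0.03519 × 79.5)
  = 0.03920 × 0.06096 = 0.002390 mg/L
(0.002390 mg/L = 0.002390 µg/mL)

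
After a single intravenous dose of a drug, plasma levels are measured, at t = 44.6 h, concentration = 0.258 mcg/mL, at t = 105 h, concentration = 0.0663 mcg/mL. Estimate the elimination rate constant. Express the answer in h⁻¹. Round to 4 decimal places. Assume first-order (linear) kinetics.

0.0225 h⁻¹

k = ln(C₁/C₂) / (t₂ − t₁) = ln(0.258/0.0663) / (105 − 44.6)
  = 1.359 / 60.40 = 0.02250 h⁻¹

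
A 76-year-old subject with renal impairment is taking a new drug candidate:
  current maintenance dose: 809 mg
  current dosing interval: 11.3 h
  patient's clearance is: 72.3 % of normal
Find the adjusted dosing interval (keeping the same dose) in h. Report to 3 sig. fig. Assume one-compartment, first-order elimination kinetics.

15.6 h

To keep the same average steady-state level, dosing rate must scale with clearance.
CL ratio = 72.3 / 100 = 0.7230
New interval (same dose) = 11.3 / 0.7230 = 15.63 h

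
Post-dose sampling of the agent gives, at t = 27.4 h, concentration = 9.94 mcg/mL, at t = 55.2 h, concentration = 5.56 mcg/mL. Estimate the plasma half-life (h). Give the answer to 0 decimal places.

k = ln(C₁/C₂) / (t₂ − t₁) = ln(9.94/5.56) / (55.2 − 27.4)
  = 0.5810 / 27.80 = 0.02090 h⁻¹
t½ = ln2 / k = 0.693147 / 0.02090 = 33.16 h

33 h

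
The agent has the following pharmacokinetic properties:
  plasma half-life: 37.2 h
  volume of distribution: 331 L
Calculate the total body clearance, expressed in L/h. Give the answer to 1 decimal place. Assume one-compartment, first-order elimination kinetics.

6.2 L/h

k = ln2 / t½ = 0.693147 / 37.2 = 0.01863 h⁻¹
CL = k × Vd = 0.01863 × 331 = 6.167 L/h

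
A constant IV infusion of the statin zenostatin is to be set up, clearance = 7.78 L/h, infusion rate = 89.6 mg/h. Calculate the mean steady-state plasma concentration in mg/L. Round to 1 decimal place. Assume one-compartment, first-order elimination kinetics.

At steady state Css = R₀ / CL = 89.6 / 7.780 = 11.52 mg/L

11.5 mg/L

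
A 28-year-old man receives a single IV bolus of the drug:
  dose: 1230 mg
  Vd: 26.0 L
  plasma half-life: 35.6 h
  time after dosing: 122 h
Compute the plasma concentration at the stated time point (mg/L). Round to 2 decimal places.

4.40 mg/L

C₀ = Dose / Vd = 1230 / 26.0 = 47.31 mg/L
k = ln2 / t½ = 0.693147 / 35.6 = 0.01947 h⁻¹
C = C₀ · e^(−k·t) = 47.31 × e^(−0.01947 × 122)
  = 47.31 × 0.09298 = 4.399 mg/L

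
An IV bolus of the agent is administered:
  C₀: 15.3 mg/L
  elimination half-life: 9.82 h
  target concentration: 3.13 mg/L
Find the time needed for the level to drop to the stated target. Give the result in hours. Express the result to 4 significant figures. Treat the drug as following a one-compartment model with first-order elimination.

22.48 h

k = ln2 / t½ = 0.693147 / 9.82 = 0.07059 h⁻¹
t = ln(C₀ / C) / k = ln(15.30 / 3.13) / 0.07059
  = ln(4.888) / 0.07059 = 1.587 / 0.07059 = 22.48 h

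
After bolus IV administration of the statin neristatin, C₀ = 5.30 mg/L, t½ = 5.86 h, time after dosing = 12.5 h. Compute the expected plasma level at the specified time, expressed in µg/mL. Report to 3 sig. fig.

1.21 µg/mL

k = ln2 / t½ = 0.693147 / 5.86 = 0.1183 h⁻¹
C = C₀ · e^(−k·t) = 5.300 × e^(−0.1183 × 12.5)
  = 5.300 × 0.2279 = 1.208 mg/L
(1.208 mg/L = 1.208 µg/mL)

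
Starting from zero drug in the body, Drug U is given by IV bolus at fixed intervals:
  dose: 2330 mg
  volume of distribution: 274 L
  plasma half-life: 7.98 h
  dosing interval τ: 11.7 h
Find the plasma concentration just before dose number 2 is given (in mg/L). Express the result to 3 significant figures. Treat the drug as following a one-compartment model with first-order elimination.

C₀ per dose = Dose / Vd = 2330 / 274 = 8.504 mg/L
k = ln2 / t½ = 0.693147 / 7.98 = 0.08686 h⁻¹
Fraction remaining after one interval: r = e^(−kτ) = e^(−0.08686 × 11.7) = 0.3619
Before dose 2, 1 dose has been given (aged 1τ).
C_trough = C₀ × r = 8.504 × 0.3619 = 3.078 mg/L

3.08 mg/L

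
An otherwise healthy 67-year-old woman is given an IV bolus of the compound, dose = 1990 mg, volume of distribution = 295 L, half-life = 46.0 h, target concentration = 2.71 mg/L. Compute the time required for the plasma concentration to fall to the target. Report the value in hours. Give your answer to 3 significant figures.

C₀ = Dose / Vd = 1990 / 295 = 6.746 mg/L
k = ln2 / t½ = 0.693147 / 46.0 = 0.01507 h⁻¹
t = ln(C₀ / C) / k = ln(6.746 / 2.71) / 0.01507
  = ln(2.489) / 0.01507 = 0.9119 / 0.01507 = 60.51 h

60.5 h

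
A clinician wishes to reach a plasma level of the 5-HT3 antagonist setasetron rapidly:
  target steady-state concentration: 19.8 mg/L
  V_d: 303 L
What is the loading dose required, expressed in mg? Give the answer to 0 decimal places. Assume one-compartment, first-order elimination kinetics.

LD = Css × Vd = 19.8 × 303 = 5999 mg

5999 mg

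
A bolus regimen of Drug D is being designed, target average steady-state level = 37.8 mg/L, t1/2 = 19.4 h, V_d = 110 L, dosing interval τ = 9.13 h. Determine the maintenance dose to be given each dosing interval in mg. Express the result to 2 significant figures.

k = ln2 / t½ = 0.693147 / 19.4 = 0.03573 h⁻¹
CL = k × Vd = 0.03573 × 110 = 3.930 L/h
At steady state, Dose/τ = Css × CL.
Dose = Css × CL × τ = 37.8 × 3.930 × 9.13 = 1356 mg

1400 mg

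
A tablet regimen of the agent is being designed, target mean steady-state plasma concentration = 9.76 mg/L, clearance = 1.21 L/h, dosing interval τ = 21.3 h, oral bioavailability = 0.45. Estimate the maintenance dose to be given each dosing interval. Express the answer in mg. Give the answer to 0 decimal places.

At steady state, F × (Dose/τ) = Css × CL.
Dose = Css × CL × τ / F = 9.76 × 1.210 × 21.3 / 0.45 = 559.0 mg

559 mg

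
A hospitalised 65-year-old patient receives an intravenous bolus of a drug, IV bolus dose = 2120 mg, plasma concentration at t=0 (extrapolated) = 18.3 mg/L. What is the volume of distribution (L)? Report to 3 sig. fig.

116 L

Vd = Dose / C₀ = 2120 / 18.3 = 115.8 L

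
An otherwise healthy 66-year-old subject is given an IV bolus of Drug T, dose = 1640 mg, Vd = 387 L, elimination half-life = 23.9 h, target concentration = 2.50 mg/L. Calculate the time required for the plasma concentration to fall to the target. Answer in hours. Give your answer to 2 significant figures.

18 h

C₀ = Dose / Vd = 1640 / 387 = 4.238 mg/L
k = ln2 / t½ = 0.693147 / 23.9 = 0.02900 h⁻¹
t = ln(C₀ / C) / k = ln(4.238 / 2.50) / 0.02900
  = ln(1.695) / 0.02900 = 0.5277 / 0.02900 = 18.20 h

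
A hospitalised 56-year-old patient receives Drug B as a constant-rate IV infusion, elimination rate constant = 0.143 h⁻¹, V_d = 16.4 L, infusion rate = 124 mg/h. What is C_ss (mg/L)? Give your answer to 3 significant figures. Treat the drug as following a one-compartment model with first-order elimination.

CL = k × Vd = 0.1430 × 16.4 = 2.345 L/h
At steady state Css = R₀ / CL = 124 / 2.345 = 52.88 mg/L

52.9 mg/L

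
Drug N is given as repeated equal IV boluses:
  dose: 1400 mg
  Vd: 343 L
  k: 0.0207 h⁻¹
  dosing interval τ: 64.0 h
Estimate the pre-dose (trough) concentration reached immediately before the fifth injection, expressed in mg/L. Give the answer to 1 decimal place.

1.5 mg/L

C₀ per dose = Dose / Vd = 1400 / 343 = 4.082 mg/L
Fraction remaining after one interval: r = e^(−kτ) = e^(−0.02070 × 64.0) = 0.2659
Before dose 5, 4 doses have been given (aged 1τ, 2τ, 3τ, 4τ).
C_trough = C₀ × (r + r² + … + r^4) = C₀ × r(1−r^4)/(1−r)
        = 4.082 × 0.2659 × (1 − 0.004999) / (1 − 0.2659) = 1.471 mg/L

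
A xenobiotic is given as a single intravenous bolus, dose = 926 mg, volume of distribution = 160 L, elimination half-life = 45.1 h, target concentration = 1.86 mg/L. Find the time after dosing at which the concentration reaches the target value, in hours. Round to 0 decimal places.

C₀ = Dose / Vd = 926.0 / 160 = 5.788 mg/L
k = ln2 / t½ = 0.693147 / 45.1 = 0.01537 h⁻¹
t = ln(C₀ / C) / k = ln(5.788 / 1.86) / 0.01537
  = ln(3.112) / 0.01537 = 1.135 / 0.01537 = 73.85 h

74 h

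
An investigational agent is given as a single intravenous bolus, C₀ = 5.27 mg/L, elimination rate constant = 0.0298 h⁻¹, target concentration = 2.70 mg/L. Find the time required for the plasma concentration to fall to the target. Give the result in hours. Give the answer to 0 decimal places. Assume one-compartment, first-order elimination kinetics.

22 h

t = ln(C₀ / C) / k = ln(5.270 / 2.70) / 0.02980
  = ln(1.952) / 0.02980 = 0.6689 / 0.02980 = 22.45 h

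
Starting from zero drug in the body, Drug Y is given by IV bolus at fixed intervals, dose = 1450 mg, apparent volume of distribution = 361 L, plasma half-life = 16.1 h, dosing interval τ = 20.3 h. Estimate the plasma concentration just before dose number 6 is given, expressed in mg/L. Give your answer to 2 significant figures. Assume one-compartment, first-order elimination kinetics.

C₀ per dose = Dose / Vd = 1450 / 361 = 4.017 mg/L
k = ln2 / t½ = 0.693147 / 16.1 = 0.04305 h⁻¹
Fraction remaining after one interval: r = e^(−kτ) = e^(−0.04305 × 20.3) = 0.4173
Before dose 6, 5 doses have been given (aged 1τ, 2τ, 3τ, 4τ, 5τ).
C_trough = C₀ × (r + r² + … + r^5) = C₀ × r(1−r^5)/(1−r)
        = 4.017 × 0.4173 × (1 − 0.01265) / (1 − 0.4173) = 2.840 mg/L

2.8 mg/L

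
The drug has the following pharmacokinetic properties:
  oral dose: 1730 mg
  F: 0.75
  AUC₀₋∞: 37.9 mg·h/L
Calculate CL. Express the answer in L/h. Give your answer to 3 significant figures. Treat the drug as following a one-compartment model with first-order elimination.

34.2 L/h

CL = F·Dose / AUC = 0.75 × 1730 / 37.9 = 34.23 L/h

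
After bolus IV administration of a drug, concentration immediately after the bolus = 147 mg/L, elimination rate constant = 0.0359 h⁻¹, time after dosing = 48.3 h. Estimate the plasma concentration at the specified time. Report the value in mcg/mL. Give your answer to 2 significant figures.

26 mcg/mL

C = C₀ · e^(−k·t) = 147.0 × e^(−0.03590 × 48.3)
  = 147.0 × 0.1766 = 25.96 mg/L
(25.96 mg/L = 25.96 mcg/mL)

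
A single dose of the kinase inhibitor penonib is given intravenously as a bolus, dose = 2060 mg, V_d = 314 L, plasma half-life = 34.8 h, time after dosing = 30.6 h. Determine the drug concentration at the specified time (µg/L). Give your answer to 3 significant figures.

C₀ = Dose / Vd = 2060 / 314 = 6.561 mg/L
k = ln2 / t½ = 0.693147 / 34.8 = 0.01992 h⁻¹
C = C₀ · e^(−k·t) = 6.561 × e^(−0.01992 × 30.6)
  = 6.561 × 0.5436 = 3.567 mg/L
Convert: 3.567 mg/L × 1000 = 3567 µg/L

3570 µg/L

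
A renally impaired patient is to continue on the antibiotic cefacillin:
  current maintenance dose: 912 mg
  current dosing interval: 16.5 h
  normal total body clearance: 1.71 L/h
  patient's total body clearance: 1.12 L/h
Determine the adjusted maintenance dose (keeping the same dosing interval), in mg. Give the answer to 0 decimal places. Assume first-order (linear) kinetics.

597 mg

To keep the same average steady-state level, dosing rate must scale with clearance.
CL ratio = 1.12 / 1.71 = 0.6550
New dose (same interval) = 912 × 0.6550 = 597.4 mg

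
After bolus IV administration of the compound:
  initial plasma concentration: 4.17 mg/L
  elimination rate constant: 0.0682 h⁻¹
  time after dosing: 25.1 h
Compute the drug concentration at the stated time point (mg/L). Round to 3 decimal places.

C = C₀ · e^(−k·t) = 4.170 × e^(−0.06820 × 25.1)
  = 4.170 × 0.1805 = 0.7527 mg/L

0.753 mg/L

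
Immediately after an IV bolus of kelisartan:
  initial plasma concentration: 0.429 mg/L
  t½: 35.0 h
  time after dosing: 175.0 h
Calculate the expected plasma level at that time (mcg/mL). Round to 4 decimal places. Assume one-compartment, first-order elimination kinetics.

0.0134 mcg/mL

k = ln2 / t½ = 0.693147 / 35.0 = 0.01980 h⁻¹
t / t½ = 175.0 / 35.0 = 5 half-lives
C = C₀ × (1/2)^5 = 0.4290 × 0.03125 = 0.01341 mg/L
(0.01341 mg/L = 0.01341 mcg/mL)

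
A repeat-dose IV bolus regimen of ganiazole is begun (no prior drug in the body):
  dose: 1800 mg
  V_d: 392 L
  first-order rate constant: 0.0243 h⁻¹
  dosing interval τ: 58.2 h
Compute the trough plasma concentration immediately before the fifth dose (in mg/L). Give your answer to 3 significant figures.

1.47 mg/L

C₀ per dose = Dose / Vd = 1800 / 392 = 4.592 mg/L
Fraction remaining after one interval: r = e^(−kτ) = e^(−0.02430 × 58.2) = 0.2431
Before dose 5, 4 doses have been given (aged 1τ, 2τ, 3τ, 4τ).
C_trough = C₀ × (r + r² + … + r^4) = C₀ × r(1−r^4)/(1−r)
        = 4.592 × 0.2431 × (1 − 0.003493) / (1 − 0.2431) = 1.470 mg/L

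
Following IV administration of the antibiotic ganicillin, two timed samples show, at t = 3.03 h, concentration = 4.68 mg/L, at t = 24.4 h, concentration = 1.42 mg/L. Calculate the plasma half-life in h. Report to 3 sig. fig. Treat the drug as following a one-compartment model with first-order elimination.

k = ln(C₁/C₂) / (t₂ − t₁) = ln(4.68/1.42) / (24.4 − 3.03)
  = 1.193 / 21.37 = 0.05583 h⁻¹
t½ = ln2 / k = 0.693147 / 0.05583 = 12.42 h

12.4 h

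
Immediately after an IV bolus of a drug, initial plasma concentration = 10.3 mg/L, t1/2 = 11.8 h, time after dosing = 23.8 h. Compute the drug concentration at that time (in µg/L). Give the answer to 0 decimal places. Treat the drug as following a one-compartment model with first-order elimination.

2545 µg/L

k = ln2 / t½ = 0.693147 / 11.8 = 0.05874 h⁻¹
C = C₀ · e^(−k·t) = 10.30 × e^(−0.05874 × 23.8)
  = 10.30 × 0.2471 = 2.545 mg/L
Convert: 2.545 mg/L × 1000 = 2545 µg/L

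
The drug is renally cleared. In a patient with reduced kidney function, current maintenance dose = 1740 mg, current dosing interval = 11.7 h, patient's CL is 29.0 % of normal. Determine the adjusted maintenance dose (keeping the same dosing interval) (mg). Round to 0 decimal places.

505 mg

To keep the same average steady-state level, dosing rate must scale with clearance.
CL ratio = 29.0 / 100 = 0.2900
New dose (same interval) = 1740 × 0.2900 = 504.6 mg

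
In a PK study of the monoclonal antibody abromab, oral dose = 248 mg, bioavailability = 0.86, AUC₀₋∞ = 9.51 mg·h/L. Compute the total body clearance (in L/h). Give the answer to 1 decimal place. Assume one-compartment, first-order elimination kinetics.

CL = F·Dose / AUC = 0.86 × 248 / 9.51 = 22.43 L/h

22.4 L/h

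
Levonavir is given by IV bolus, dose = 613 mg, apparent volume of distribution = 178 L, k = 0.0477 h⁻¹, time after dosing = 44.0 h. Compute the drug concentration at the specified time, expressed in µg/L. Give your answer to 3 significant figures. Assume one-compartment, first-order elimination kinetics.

C₀ = Dose / Vd = 613.0 / 178 = 3.444 mg/L
C = C₀ · e^(−k·t) = 3.444 × e^(−0.04770 × 44.0)
  = 3.444 × 0.1226 = 0.4222 mg/L
Convert: 0.4222 mg/L × 1000 = 422.2 µg/L

422 µg/L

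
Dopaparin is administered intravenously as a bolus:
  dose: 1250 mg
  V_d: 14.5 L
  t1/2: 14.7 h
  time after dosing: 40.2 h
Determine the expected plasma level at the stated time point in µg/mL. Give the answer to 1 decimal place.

13.0 µg/mL

C₀ = Dose / Vd = 1250 / 14.5 = 86.21 mg/L
k = ln2 / t½ = 0.693147 / 14.7 = 0.04715 h⁻¹
C = C₀ · e^(−k·t) = 86.21 × e^(−0.04715 × 40.2)
  = 86.21 × 0.1503 = 12.96 mg/L
(12.96 mg/L = 12.96 µg/mL)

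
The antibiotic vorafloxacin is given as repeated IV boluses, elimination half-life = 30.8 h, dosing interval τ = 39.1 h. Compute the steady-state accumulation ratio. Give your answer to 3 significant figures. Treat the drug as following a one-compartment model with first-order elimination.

k = ln2 / t½ = 0.693147 / 30.8 = 0.02250 h⁻¹
e^(−kτ) = e^(−0.02250 × 39.1) = 0.4149
Accumulation ratio R = 1 / (1 − e^(−kτ)) = 1 / (1 − 0.4149) = 1.709

1.71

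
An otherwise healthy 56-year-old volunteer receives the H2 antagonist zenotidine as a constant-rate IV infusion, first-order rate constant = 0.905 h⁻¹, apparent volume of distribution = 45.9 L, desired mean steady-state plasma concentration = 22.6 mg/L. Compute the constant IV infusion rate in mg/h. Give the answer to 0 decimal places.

939 mg/h

CL = k × Vd = 0.9050 × 45.9 = 41.54 L/h
At steady state, infusion rate R₀ = Css × CL = 22.6 × 41.54 = 938.8 mg/h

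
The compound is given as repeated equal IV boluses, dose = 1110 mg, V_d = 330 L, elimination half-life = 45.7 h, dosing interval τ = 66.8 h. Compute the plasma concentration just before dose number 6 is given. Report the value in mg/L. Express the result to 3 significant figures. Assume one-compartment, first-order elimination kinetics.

1.91 mg/L

C₀ per dose = Dose / Vd = 1110 / 330 = 3.364 mg/L
k = ln2 / t½ = 0.693147 / 45.7 = 0.01517 h⁻¹
Fraction remaining after one interval: r = e^(−kτ) = e^(−0.01517 × 66.8) = 0.3630
Before dose 6, 5 doses have been given (aged 1τ, 2τ, 3τ, 4τ, 5τ).
C_trough = C₀ × (r + r² + … + r^5) = C₀ × r(1−r^5)/(1−r)
        = 3.364 × 0.3630 × (1 − 0.006303) / (1 − 0.3630) = 1.905 mg/L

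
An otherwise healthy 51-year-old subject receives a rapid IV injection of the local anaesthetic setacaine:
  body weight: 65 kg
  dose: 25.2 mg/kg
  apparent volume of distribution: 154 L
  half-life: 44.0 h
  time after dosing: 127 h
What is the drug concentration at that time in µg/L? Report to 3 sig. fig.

Total dose = 25.2 × 65 = 1638 mg
C₀ = Dose / Vd = 1638 / 154 = 10.64 mg/L
k = ln2 / t½ = 0.693147 / 44.0 = 0.01575 h⁻¹
C = C₀ · e^(−k·t) = 10.64 × e^(−0.01575 × 127)
  = 10.64 × 0.1353 = 1.440 mg/L
Convert: 1.440 mg/L × 1000 = 1440 µg/L

1440 µg/L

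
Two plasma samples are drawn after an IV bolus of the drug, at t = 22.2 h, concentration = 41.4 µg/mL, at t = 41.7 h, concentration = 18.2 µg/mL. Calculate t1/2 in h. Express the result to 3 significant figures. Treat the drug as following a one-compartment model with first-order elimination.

k = ln(C₁/C₂) / (t₂ − t₁) = ln(41.4/18.2) / (41.7 − 22.2)
  = 0.8219 / 19.50 = 0.04215 h⁻¹
t½ = ln2 / k = 0.693147 / 0.04215 = 16.44 h

16.4 h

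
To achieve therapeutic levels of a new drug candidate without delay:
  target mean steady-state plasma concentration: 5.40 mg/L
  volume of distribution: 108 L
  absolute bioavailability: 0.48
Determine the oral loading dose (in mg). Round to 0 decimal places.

LD = Css × Vd / F = 5.40 × 108 / 0.48 = 1215 mg

1215 mg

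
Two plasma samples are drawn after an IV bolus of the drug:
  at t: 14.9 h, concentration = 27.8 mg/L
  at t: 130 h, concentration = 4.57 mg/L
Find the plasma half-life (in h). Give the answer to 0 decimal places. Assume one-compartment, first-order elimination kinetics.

44 h

k = ln(C₁/C₂) / (t₂ − t₁) = ln(27.8/4.57) / (130 − 14.9)
  = 1.806 / 115.1 = 0.01569 h⁻¹
t½ = ln2 / k = 0.693147 / 0.01569 = 44.18 h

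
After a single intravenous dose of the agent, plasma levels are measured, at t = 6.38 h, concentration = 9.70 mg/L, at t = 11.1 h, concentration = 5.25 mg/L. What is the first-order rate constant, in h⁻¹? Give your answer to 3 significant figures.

k = ln(C₁/C₂) / (t₂ − t₁) = ln(9.70/5.25) / (11.1 − 6.38)
  = 0.6139 / 4.720 = 0.1301 h⁻¹

0.130 h⁻¹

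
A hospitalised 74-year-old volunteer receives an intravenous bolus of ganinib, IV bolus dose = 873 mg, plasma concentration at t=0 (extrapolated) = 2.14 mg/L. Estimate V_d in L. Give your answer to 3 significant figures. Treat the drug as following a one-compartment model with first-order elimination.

Vd = Dose / C₀ = 873.0 / 2.14 = 407.9 L

408 L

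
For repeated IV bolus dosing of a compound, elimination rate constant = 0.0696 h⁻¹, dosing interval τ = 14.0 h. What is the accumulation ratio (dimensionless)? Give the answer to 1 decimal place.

1.6

e^(−kτ) = e^(−0.06960 × 14.0) = 0.3774
Accumulation ratio R = 1 / (1 − e^(−kτ)) = 1 / (1 − 0.3774) = 1.606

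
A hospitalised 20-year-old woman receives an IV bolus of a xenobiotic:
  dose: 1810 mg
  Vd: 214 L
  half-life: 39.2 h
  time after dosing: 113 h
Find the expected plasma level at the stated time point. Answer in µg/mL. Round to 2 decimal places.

1.15 µg/mL

C₀ = Dose / Vd = 1810 / 214 = 8.458 mg/L
k = ln2 / t½ = 0.693147 / 39.2 = 0.01768 h⁻¹
C = C₀ · e^(−k·t) = 8.458 × e^(−0.01768 × 113)
  = 8.458 × 0.1356 = 1.147 mg/L
(1.147 mg/L = 1.147 µg/mL)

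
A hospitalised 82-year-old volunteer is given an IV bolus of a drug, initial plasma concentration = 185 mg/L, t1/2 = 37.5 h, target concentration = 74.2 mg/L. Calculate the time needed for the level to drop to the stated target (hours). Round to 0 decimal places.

k = ln2 / t½ = 0.693147 / 37.5 = 0.01848 h⁻¹
t = ln(C₀ / C) / k = ln(185.0 / 74.2) / 0.01848
  = ln(2.493) / 0.01848 = 0.9135 / 0.01848 = 49.43 h

49 h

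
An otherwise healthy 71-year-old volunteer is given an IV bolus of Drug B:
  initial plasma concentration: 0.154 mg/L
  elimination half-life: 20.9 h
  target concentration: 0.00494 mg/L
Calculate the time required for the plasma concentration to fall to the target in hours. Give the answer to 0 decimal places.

k = ln2 / t½ = 0.693147 / 20.9 = 0.03316 h⁻¹
t = ln(C₀ / C) / k = ln(0.1540 / 0.00494) / 0.03316
  = ln(31.17) / 0.03316 = 3.439 / 0.03316 = 103.7 h

104 h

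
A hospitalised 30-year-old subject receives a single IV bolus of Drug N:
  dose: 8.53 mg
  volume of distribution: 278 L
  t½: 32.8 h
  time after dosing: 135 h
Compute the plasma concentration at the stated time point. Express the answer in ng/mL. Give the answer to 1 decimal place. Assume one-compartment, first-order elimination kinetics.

1.8 ng/mL

C₀ = Dose / Vd = 8.530 / 278 = 0.03068 mg/L
k = ln2 / t½ = 0.693147 / 32.8 = 0.02113 h⁻¹
C = C₀ · e^(−k·t) = 0.03068 × e^(−0.02113 × 135)
  = 0.03068 × 0.05770 = 0.001770 mg/L
Convert: 0.001770 mg/L × 1000 = 1.770 ng/mL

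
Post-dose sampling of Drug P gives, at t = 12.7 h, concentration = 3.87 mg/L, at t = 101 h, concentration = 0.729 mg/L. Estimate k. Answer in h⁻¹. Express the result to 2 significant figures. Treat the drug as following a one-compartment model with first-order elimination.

k = ln(C₁/C₂) / (t₂ − t₁) = ln(3.87/0.729) / (101 − 12.7)
  = 1.669 / 88.30 = 0.01890 h⁻¹

0.019 h⁻¹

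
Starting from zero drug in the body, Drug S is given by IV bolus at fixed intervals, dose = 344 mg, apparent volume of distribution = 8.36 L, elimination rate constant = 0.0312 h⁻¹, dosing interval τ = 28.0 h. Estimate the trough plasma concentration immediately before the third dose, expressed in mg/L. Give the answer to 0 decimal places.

C₀ per dose = Dose / Vd = 344 / 8.36 = 41.15 mg/L
Fraction remaining after one interval: r = e^(−kτ) = e^(−0.03120 × 28.0) = 0.4174
Before dose 3, 2 doses have been given (aged 1τ, 2τ).
C_trough = C₀ × (r + r²) = 41.15 × (0.4174 + 0.1742) = 24.34 mg/L

24 mg/L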